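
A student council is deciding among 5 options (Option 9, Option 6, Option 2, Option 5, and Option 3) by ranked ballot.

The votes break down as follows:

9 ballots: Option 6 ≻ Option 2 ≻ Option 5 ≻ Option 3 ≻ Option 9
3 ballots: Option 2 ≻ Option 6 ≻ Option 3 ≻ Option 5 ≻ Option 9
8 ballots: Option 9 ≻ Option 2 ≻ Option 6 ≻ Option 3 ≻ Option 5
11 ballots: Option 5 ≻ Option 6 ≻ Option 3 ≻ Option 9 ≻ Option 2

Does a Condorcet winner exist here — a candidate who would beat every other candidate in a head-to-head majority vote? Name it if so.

Head-to-head results (31 voters total):
Option 9 vs Option 6: Option 6 wins 23–8.
Option 9 vs Option 2: Option 9 wins 19–12.
Option 9 vs Option 5: Option 5 wins 23–8.
Option 9 vs Option 3: Option 3 wins 23–8.
Option 6 vs Option 2: Option 6 wins 20–11.
Option 6 vs Option 5: Option 6 wins 20–11.
Option 6 vs Option 3: Option 6 wins 31–0.
Option 2 vs Option 5: Option 2 wins 20–11.
Option 2 vs Option 3: Option 2 wins 20–11.
Option 5 vs Option 3: Option 5 wins 20–11.
Option 6 beats each rival — Option 9 (23–8), Option 2 (20–11), Option 5 (20–11), Option 3 (31–0) — so Option 6 is the Condorcet winner.

Option 6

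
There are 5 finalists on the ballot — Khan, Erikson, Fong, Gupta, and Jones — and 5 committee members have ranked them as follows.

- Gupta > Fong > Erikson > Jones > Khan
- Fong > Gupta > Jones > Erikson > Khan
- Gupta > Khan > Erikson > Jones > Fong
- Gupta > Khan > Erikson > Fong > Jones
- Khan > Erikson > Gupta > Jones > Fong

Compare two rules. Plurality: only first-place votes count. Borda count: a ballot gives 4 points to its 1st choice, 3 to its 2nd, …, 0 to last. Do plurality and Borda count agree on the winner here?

Plurality first-place counts: Khan 1, Erikson 0, Fong 1, Gupta 3, Jones 0 → Gupta.
Borda totals: Khan 10, Erikson 10, Fong 8, Gupta 17, Jones 5 → Gupta.
The two rules agree on Gupta.

Yes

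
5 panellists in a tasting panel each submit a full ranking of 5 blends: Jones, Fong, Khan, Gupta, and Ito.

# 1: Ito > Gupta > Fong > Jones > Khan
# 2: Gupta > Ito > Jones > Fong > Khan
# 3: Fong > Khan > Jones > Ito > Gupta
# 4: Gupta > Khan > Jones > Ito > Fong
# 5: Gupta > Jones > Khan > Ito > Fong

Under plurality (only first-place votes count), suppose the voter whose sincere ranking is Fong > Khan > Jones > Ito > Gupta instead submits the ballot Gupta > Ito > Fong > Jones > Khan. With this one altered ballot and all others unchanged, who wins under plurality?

First-place totals with the altered ballot: Jones 0, Fong 0, Khan 0, Gupta 4, Ito 1.
The winner is unchanged: still Gupta.

Gupta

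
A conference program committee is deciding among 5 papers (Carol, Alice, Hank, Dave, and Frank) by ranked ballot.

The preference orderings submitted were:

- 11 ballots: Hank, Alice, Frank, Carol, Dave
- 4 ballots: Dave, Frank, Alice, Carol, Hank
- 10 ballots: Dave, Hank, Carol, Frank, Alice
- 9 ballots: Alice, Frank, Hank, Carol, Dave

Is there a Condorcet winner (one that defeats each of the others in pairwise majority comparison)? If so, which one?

Head-to-head results (34 voters total):
Carol vs Alice: Alice wins 24–10.
Carol vs Hank: Hank wins 30–4.
Carol vs Dave: Carol wins 20–14.
Carol vs Frank: Frank wins 24–10.
Alice vs Hank: Hank wins 21–13.
Alice vs Dave: Alice wins 20–14.
Alice vs Frank: Alice wins 20–14.
Hank vs Dave: Hank wins 20–14.
Hank vs Frank: Hank wins 21–13.
Dave vs Frank: Frank wins 20–14.
Hank beats each rival — Carol (30–4), Alice (21–13), Dave (20–14), Frank (21–13) — so Hank is the Condorcet winner.

Hank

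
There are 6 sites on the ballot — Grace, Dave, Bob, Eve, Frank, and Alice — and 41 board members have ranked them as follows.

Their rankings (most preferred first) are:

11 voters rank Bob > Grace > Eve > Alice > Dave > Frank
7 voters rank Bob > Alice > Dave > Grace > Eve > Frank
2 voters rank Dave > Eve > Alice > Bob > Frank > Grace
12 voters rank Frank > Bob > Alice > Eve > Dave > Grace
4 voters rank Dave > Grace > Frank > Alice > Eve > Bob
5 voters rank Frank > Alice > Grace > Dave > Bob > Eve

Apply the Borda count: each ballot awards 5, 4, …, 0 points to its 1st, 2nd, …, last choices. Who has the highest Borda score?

Borda scores:
  Grace: 11·4 + 7·2 + 2·0 + 12·0 + 4·4 + 5·3 = 89
  Dave: 11·1 + 7·3 + 2·5 + 12·1 + 4·5 + 5·2 = 84
  Bob: 11·5 + 7·5 + 2·2 + 12·4 + 4·0 + 5·1 = 147
  Eve: 11·3 + 7·1 + 2·4 + 12·2 + 4·1 + 5·0 = 76
  Frank: 11·0 + 7·0 + 2·1 + 12·5 + 4·3 + 5·5 = 99
  Alice: 11·2 + 7·4 + 2·3 + 12·3 + 4·2 + 5·4 = 120
Bob has the highest total.

Bob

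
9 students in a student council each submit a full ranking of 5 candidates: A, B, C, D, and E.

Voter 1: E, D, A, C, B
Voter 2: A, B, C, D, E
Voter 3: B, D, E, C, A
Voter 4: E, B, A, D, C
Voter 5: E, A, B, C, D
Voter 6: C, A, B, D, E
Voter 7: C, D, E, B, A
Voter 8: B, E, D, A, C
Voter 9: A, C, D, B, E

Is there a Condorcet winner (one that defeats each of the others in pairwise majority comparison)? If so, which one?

There is no Condorcet winner

Head-to-head results (9 voters total):
A vs B: A wins 5–4.
A vs C: A wins 6–3.
A vs D: A wins 5–4.
A vs E: E wins 6–3.
B vs C: B wins 5–4.
B vs D: B wins 6–3.
B vs E: B wins 5–4.
C vs D: C wins 5–4.
C vs E: E wins 5–4.
D vs E: D wins 5–4.
No candidate beats all others: A beats B beats E beats A, a majority cycle.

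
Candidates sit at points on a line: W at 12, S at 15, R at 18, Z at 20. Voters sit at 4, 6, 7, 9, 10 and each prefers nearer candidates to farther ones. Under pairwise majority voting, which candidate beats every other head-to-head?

With single-peaked preferences on a line, the Condorcet winner is the candidate closest to the median voter.
The median voter (position 7) is closest to W at 12.
Check: W vs S — voters closer to W: 5 of 5.

W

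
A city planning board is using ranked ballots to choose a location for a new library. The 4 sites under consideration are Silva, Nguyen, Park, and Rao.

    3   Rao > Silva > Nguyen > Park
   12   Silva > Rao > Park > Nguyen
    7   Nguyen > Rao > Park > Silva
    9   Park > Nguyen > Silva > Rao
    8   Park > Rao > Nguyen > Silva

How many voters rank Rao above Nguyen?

Ballots ranking Rao above Nguyen: 3+12+8 = 23.
Ballots ranking Nguyen above Rao: 7+9 = 16.
So 23 of 39 voters prefer Rao to Nguyen.

23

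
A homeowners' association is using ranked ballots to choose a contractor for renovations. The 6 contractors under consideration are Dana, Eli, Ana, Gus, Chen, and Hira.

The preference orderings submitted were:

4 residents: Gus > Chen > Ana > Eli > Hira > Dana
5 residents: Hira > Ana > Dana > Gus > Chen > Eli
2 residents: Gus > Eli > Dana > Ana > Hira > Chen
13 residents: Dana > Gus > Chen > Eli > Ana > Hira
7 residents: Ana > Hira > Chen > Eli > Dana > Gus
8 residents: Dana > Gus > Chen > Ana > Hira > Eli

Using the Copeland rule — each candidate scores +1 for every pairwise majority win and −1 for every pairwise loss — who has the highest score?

Pairwise results:
  Dana vs Eli: Dana wins 26–13.
  Dana vs Ana: Dana wins 23–16.
  Dana vs Gus: Dana wins 33–6.
  Dana vs Chen: Dana wins 28–11.
  Dana vs Hira: Dana wins 23–16.
  Eli vs Ana: Ana wins 24–15.
  Eli vs Gus: Gus wins 32–7.
  Eli vs Chen: Chen wins 37–2.
  Eli vs Hira: Hira wins 20–19.
  Ana vs Gus: Gus wins 27–12.
  Ana vs Chen: Chen wins 25–14.
  Ana vs Hira: Ana wins 34–5.
  Gus vs Chen: Gus wins 32–7.
  Gus vs Hira: Gus wins 27–12.
  Chen vs Hira: Chen wins 25–14.
Copeland scores (wins − losses):
  Dana: 5 − 0 = 5
  Eli: 0 − 5 = -5
  Ana: 2 − 3 = -1
  Gus: 4 − 1 = 3
  Chen: 3 − 2 = 1
  Hira: 1 − 4 = -3
Dana has the best Copeland score.

Dana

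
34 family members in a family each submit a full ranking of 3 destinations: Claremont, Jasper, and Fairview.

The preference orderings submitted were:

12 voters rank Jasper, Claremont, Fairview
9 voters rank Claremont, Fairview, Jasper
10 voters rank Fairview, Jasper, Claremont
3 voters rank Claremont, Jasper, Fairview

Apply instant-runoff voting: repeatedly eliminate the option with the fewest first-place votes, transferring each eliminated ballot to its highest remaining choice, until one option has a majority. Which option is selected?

Jasper

Round 1: Claremont 12, Jasper 12, Fairview 10. Fairview has the fewest and is eliminated.
Round 2: Jasper 22, Claremont 12. Jasper has a majority.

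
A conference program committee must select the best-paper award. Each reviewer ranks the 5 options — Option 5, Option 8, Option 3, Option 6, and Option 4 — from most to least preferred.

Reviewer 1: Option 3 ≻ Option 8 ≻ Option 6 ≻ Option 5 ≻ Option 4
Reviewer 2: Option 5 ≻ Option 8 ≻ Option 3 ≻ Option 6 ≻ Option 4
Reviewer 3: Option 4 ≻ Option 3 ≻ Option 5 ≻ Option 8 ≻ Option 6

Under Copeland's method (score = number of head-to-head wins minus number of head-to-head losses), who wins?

Option 3

Pairwise results:
  Option 5 vs Option 8: Option 5 wins 2–1.
  Option 5 vs Option 3: Option 3 wins 2–1.
  Option 5 vs Option 6: Option 5 wins 2–1.
  Option 5 vs Option 4: Option 5 wins 2–1.
  Option 8 vs Option 3: Option 3 wins 2–1.
  Option 8 vs Option 6: Option 8 wins 3–0.
  Option 8 vs Option 4: Option 8 wins 2–1.
  Option 3 vs Option 6: Option 3 wins 3–0.
  Option 3 vs Option 4: Option 3 wins 2–1.
  Option 6 vs Option 4: Option 6 wins 2–1.
Copeland scores (wins − losses):
  Option 5: 3 − 1 = 2
  Option 8: 2 − 2 = 0
  Option 3: 4 − 0 = 4
  Option 6: 1 − 3 = -2
  Option 4: 0 − 4 = -4
Option 3 has the best Copeland score.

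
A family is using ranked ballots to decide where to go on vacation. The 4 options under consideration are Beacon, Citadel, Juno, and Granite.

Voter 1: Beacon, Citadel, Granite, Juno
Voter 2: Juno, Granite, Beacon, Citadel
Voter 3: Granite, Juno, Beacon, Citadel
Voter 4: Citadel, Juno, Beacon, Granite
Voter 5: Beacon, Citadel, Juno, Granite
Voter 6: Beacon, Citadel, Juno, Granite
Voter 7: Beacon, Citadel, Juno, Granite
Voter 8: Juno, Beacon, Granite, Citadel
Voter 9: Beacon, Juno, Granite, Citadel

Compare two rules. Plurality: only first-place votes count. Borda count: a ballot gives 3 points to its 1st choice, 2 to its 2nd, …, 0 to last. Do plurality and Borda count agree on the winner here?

Yes

Plurality first-place counts: Beacon 5, Citadel 1, Juno 2, Granite 1 → Beacon.
Borda totals: Beacon 20, Citadel 11, Juno 15, Granite 8 → Beacon.
The two rules agree on Beacon.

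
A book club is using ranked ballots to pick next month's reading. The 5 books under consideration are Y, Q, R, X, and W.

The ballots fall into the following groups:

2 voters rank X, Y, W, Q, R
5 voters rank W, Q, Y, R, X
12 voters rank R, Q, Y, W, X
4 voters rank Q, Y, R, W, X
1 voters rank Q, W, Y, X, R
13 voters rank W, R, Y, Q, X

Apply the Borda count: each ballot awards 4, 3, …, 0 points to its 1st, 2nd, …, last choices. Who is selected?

R

Borda scores:
  Y: 2·3 + 5·2 + 12·2 + 4·3 + 2 + 13·2 = 80
  Q: 2·1 + 5·3 + 12·3 + 4·4 + 4 + 13·1 = 86
  R: 2·0 + 5·1 + 12·4 + 4·2 + 0 + 13·3 = 100
  X: 2·4 + 5·0 + 12·0 + 4·0 + 1 + 13·0 = 9
  W: 2·2 + 5·4 + 12·1 + 4·1 + 3 + 13·4 = 95
R has the highest total.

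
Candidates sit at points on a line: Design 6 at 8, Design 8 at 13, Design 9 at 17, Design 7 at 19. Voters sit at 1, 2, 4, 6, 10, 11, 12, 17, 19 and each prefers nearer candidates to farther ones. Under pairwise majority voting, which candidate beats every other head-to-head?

Design 6

With single-peaked preferences on a line, the Condorcet winner is the candidate closest to the median voter.
The median voter (position 10) is closest to Design 6 at 8.
Check: Design 6 vs Design 9 — voters closer to Design 6: 7 of 9.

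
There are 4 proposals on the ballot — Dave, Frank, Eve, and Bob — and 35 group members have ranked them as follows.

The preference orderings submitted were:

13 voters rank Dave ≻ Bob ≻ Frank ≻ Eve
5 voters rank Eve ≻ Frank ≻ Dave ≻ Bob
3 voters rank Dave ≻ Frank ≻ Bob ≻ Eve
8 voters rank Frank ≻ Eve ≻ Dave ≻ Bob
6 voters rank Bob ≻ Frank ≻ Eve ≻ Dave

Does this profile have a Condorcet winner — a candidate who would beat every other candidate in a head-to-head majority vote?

No

Head-to-head results (35 voters total):
Dave vs Frank: Frank wins 19–16.
Dave vs Eve: Eve wins 19–16.
Dave vs Bob: Dave wins 29–6.
Frank vs Eve: Frank wins 30–5.
Frank vs Bob: Bob wins 19–16.
Eve vs Bob: Bob wins 22–13.
No candidate beats all others: Dave beats Bob beats Frank beats Dave, a majority cycle.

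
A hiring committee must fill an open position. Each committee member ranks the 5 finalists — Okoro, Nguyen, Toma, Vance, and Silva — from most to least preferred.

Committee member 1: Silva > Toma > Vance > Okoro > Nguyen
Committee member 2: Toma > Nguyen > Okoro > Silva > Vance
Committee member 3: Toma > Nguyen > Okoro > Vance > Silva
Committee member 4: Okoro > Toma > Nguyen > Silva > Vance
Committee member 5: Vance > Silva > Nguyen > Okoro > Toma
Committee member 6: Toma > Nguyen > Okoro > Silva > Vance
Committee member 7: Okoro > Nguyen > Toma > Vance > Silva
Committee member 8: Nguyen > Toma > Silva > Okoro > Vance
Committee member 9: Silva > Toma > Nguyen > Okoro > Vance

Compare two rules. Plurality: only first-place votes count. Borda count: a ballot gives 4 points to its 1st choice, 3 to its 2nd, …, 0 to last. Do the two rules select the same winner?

Yes

Plurality first-place counts: Okoro 2, Nguyen 1, Toma 3, Vance 1, Silva 2 → Toma.
Borda totals: Okoro 18, Nguyen 22, Toma 26, Vance 8, Silva 16 → Toma.
The two rules agree on Toma.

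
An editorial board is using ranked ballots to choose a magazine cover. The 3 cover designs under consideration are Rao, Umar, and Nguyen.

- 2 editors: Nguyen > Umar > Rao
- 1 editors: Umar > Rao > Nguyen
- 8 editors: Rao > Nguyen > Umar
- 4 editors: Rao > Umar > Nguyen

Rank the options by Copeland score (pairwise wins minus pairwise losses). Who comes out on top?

Pairwise results:
  Rao vs Umar: Rao wins 12–3.
  Rao vs Nguyen: Rao wins 13–2.
  Umar vs Nguyen: Nguyen wins 10–5.
Copeland scores (wins − losses):
  Rao: 2 − 0 = 2
  Umar: 0 − 2 = -2
  Nguyen: 1 − 1 = 0
Rao has the best Copeland score.

Rao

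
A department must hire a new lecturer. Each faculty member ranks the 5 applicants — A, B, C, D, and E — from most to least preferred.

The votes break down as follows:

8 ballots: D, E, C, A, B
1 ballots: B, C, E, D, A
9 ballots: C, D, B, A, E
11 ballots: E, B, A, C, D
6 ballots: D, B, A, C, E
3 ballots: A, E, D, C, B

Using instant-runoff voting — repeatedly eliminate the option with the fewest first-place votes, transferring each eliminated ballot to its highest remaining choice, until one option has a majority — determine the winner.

D

Round 1: D 14, E 11, C 9, A 3, B 1. B has the fewest and is eliminated.
Round 2: D 14, E 11, C 10, A 3. A has the fewest and is eliminated.
Round 3: D 14, E 14, C 10. C has the fewest and is eliminated.
Round 4: D 23, E 15. D has a majority.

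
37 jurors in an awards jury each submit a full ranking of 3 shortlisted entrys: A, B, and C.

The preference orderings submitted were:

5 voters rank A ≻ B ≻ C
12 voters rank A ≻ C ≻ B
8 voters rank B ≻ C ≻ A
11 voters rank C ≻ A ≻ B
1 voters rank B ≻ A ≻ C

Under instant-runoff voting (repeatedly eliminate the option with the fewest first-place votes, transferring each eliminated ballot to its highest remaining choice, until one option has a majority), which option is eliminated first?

Round 1: A 17, C 11, B 9. B has the fewest and is eliminated.
Round 2: C 19, A 18. C has a majority.

B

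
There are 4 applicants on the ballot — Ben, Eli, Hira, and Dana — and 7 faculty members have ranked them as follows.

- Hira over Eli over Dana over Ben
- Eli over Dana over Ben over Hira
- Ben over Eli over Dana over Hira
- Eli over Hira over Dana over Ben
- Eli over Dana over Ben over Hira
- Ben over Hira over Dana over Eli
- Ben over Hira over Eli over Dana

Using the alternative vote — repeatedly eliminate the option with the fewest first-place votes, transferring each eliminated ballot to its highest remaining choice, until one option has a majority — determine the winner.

Round 1: Ben 3, Eli 3, Hira 1, Dana 0. Dana has the fewest and is eliminated.
Round 2: Ben 3, Eli 3, Hira 1. Hira has the fewest and is eliminated.
Round 3: Eli 4, Ben 3. Eli has a majority.

Eli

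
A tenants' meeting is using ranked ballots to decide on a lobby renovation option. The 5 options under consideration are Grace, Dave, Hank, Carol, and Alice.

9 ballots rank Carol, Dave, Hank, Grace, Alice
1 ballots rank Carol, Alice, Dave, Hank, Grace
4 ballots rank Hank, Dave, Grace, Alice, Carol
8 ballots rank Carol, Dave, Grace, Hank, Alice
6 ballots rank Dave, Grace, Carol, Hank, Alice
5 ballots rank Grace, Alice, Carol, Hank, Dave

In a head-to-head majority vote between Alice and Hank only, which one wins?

Ballots ranking Alice above Hank: 1+5 = 6.
Ballots ranking Hank above Alice: 9+4+8+6 = 27.
Hank wins the head-to-head, 27–6.

Hank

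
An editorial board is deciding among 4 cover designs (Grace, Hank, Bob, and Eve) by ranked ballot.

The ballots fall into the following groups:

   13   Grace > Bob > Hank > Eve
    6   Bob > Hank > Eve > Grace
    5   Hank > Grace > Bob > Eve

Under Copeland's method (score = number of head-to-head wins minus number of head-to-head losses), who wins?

Pairwise results:
  Grace vs Hank: Grace wins 13–11.
  Grace vs Bob: Grace wins 18–6.
  Grace vs Eve: Grace wins 18–6.
  Hank vs Bob: Bob wins 19–5.
  Hank vs Eve: Hank wins 24–0.
  Bob vs Eve: Bob wins 24–0.
Copeland scores (wins − losses):
  Grace: 3 − 0 = 3
  Hank: 1 − 2 = -1
  Bob: 2 − 1 = 1
  Eve: 0 − 3 = -3
Grace has the best Copeland score.

Grace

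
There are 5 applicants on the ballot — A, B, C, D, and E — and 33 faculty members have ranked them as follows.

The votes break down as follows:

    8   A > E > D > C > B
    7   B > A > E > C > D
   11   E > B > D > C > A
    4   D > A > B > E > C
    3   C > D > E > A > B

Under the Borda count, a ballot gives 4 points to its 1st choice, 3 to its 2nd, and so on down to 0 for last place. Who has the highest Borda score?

Borda scores:
  A: 8·4 + 7·3 + 11·0 + 4·3 + 3·1 = 68
  B: 8·0 + 7·4 + 11·3 + 4·2 + 3·0 = 69
  C: 8·1 + 7·1 + 11·1 + 4·0 + 3·4 = 38
  D: 8·2 + 7·0 + 11·2 + 4·4 + 3·3 = 63
  E: 8·3 + 7·2 + 11·4 + 4·1 + 3·2 = 92
E has the highest total.

E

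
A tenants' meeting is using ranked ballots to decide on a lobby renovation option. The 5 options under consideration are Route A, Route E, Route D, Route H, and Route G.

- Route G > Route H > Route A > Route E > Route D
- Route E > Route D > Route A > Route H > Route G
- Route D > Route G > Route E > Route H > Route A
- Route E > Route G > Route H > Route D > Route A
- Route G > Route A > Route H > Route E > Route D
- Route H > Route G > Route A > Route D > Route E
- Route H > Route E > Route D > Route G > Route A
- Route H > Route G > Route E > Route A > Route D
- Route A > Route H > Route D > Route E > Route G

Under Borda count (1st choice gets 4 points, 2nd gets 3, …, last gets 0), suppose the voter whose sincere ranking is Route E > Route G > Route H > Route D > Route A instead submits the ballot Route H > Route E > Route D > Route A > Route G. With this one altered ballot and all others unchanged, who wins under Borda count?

Route H

Borda totals with the altered ballot: Route A 15, Route E 17, Route D 14, Route H 26, Route G 18.
The winner is unchanged: still Route H.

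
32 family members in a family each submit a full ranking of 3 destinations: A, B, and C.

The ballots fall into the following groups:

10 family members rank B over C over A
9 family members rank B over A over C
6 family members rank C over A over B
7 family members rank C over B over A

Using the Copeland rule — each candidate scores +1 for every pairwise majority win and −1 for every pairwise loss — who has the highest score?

B

Pairwise results:
  A vs B: B wins 26–6.
  A vs C: C wins 23–9.
  B vs C: B wins 19–13.
Copeland scores (wins − losses):
  A: 0 − 2 = -2
  B: 2 − 0 = 2
  C: 1 − 1 = 0
B has the best Copeland score.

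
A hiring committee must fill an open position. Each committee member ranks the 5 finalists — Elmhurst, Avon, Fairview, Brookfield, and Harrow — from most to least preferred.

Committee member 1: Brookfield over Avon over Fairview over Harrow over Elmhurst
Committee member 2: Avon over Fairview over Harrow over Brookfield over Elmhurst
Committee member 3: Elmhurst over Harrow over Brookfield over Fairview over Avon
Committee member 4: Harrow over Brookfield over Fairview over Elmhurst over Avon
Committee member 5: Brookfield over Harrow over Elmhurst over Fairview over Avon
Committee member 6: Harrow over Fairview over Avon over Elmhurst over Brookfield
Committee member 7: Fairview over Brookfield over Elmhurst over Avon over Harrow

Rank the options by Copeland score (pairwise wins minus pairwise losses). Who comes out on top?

Harrow

Pairwise results:
  Elmhurst vs Avon: Elmhurst wins 4–3.
  Elmhurst vs Fairview: Fairview wins 5–2.
  Elmhurst vs Brookfield: Brookfield wins 5–2.
  Elmhurst vs Harrow: Harrow wins 5–2.
  Avon vs Fairview: Fairview wins 5–2.
  Avon vs Brookfield: Brookfield wins 5–2.
  Avon vs Harrow: Harrow wins 4–3.
  Fairview vs Brookfield: Brookfield wins 4–3.
  Fairview vs Harrow: Harrow wins 4–3.
  Brookfield vs Harrow: Harrow wins 4–3.
Copeland scores (wins − losses):
  Elmhurst: 1 − 3 = -2
  Avon: 0 − 4 = -4
  Fairview: 2 − 2 = 0
  Brookfield: 3 − 1 = 2
  Harrow: 4 − 0 = 4
Harrow has the best Copeland score.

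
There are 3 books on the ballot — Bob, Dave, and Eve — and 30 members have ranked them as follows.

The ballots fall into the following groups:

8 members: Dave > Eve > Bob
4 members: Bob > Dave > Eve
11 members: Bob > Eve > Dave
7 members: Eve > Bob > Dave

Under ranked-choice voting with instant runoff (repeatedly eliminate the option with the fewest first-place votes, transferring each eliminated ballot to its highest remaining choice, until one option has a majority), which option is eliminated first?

Eve

Round 1: Bob 15, Dave 8, Eve 7. Eve has the fewest and is eliminated.
Round 2: Bob 22, Dave 8. Bob has a majority.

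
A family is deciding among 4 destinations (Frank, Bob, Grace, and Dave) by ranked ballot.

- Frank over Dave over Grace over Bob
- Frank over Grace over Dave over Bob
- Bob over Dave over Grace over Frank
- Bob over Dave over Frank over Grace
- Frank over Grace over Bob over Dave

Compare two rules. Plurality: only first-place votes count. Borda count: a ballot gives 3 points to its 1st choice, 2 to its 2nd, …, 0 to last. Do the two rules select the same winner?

Yes

Plurality first-place counts: Frank 3, Bob 2, Grace 0, Dave 0 → Frank.
Borda totals: Frank 10, Bob 7, Grace 6, Dave 7 → Frank.
The two rules agree on Frank.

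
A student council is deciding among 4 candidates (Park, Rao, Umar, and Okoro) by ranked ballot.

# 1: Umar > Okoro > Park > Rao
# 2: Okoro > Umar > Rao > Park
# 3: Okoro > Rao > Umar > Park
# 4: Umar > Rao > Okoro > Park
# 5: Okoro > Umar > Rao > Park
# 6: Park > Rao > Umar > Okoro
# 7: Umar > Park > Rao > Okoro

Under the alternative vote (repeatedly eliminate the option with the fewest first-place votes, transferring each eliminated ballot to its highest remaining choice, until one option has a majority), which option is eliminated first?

Round 1: Umar 3, Okoro 3, Park 1, Rao 0. Rao has the fewest and is eliminated.
Round 2: Umar 3, Okoro 3, Park 1. Park has the fewest and is eliminated.
Round 3: Umar 4, Okoro 3. Umar has a majority.

Rao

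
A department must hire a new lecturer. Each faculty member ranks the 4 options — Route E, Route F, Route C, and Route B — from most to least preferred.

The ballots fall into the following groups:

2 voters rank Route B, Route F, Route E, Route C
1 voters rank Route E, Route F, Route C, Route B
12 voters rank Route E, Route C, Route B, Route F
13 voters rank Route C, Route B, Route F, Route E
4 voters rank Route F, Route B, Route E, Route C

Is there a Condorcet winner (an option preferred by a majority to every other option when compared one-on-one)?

Head-to-head results (32 voters total):
Route E vs Route F: Route F wins 19–13.
Route E vs Route C: Route E wins 19–13.
Route E vs Route B: Route B wins 19–13.
Route F vs Route C: Route C wins 25–7.
Route F vs Route B: Route B wins 27–5.
Route C vs Route B: Route C wins 26–6.
No candidate beats all others: Route E beats Route C beats Route F beats Route E, a majority cycle.

No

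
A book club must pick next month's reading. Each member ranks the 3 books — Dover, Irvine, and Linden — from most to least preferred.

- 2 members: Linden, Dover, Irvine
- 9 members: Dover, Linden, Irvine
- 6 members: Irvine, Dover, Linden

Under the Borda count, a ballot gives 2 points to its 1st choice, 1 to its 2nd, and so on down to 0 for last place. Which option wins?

Borda scores:
  Dover: 2·1 + 9·2 + 6·1 = 26
  Irvine: 2·0 + 9·0 + 6·2 = 12
  Linden: 2·2 + 9·1 + 6·0 = 13
Dover has the highest total.

Dover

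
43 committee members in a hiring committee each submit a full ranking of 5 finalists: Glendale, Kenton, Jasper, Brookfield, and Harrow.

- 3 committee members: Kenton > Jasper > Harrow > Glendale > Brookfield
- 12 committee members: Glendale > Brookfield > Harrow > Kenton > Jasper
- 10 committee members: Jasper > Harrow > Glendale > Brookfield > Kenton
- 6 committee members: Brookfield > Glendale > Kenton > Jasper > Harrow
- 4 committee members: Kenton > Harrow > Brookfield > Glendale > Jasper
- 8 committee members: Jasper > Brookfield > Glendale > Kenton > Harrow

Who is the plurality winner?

Jasper

First-place vote totals:
  Glendale: 12
  Kenton: 7
  Jasper: 18
  Brookfield: 6
  Harrow: 0
Jasper has the most first-place votes.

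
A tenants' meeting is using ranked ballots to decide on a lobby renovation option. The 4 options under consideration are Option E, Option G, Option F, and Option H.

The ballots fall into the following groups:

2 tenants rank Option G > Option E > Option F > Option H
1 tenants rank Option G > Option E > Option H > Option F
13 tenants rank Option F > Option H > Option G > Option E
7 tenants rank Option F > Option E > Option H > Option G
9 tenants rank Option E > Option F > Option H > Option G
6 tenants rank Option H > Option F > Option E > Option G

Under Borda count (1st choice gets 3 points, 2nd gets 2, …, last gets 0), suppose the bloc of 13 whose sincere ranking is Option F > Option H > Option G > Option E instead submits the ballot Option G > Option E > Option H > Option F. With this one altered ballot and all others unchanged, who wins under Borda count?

Borda totals with the altered ballot: Option E 79, Option G 48, Option F 53, Option H 48.
The switch changes the winner from Option F to Option E.

Option E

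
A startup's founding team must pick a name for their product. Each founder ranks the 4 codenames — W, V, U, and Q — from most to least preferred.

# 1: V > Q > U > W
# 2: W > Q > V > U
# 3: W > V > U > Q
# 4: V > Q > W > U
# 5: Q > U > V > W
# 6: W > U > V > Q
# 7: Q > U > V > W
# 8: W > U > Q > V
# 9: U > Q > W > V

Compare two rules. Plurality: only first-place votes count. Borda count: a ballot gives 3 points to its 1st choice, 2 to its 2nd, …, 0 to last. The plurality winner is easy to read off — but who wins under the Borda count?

Plurality first-place counts: W 4, V 2, U 1, Q 2 → W.
Borda totals: W 14, V 12, U 13, Q 15 → Q.

Q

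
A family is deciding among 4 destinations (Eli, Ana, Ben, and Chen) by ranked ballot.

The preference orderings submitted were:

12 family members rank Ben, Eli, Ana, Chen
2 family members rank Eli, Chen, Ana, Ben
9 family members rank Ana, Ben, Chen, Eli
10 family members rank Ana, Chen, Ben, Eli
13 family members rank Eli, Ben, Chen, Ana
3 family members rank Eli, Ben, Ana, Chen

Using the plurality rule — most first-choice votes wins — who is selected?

First-place vote totals:
  Eli: 18
  Ana: 19
  Ben: 12
  Chen: 0
Ana has the most first-place votes.

Ana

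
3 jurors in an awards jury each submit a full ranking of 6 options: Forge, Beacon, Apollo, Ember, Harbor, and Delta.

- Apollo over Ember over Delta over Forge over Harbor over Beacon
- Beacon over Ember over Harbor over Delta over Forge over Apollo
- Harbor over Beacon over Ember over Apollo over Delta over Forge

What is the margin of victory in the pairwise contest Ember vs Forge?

3

Ballots ranking Ember above Forge: 3.
Ballots ranking Forge above Ember: 0.
Ember wins 3–0, a margin of 3.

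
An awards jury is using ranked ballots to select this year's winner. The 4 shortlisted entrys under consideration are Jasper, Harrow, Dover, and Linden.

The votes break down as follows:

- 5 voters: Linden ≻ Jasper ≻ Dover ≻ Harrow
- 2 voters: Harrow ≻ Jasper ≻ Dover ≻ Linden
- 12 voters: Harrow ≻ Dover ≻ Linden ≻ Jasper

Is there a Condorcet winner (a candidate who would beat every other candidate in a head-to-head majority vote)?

Yes

Head-to-head results (19 voters total):
Jasper vs Harrow: Harrow wins 14–5.
Jasper vs Dover: Dover wins 12–7.
Jasper vs Linden: Linden wins 17–2.
Harrow vs Dover: Harrow wins 14–5.
Harrow vs Linden: Harrow wins 14–5.
Dover vs Linden: Dover wins 14–5.
Harrow beats each rival — Jasper (14–5), Dover (14–5), Linden (14–5) — so Harrow is the Condorcet winner.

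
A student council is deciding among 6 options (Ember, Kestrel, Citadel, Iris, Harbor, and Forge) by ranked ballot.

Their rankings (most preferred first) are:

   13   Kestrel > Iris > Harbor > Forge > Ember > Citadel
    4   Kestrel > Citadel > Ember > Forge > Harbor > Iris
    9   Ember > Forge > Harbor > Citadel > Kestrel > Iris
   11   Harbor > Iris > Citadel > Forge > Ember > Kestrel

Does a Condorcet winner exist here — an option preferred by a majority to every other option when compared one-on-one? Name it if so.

Harbor

Head-to-head results (37 voters total):
Ember vs Kestrel: Ember wins 20–17.
Ember vs Citadel: Ember wins 22–15.
Ember vs Iris: Iris wins 24–13.
Ember vs Harbor: Harbor wins 24–13.
Ember vs Forge: Forge wins 24–13.
Kestrel vs Citadel: Citadel wins 20–17.
Kestrel vs Iris: Kestrel wins 26–11.
Kestrel vs Harbor: Harbor wins 20–17.
Kestrel vs Forge: Forge wins 20–17.
Citadel vs Iris: Iris wins 24–13.
Citadel vs Harbor: Harbor wins 33–4.
Citadel vs Forge: Forge wins 22–15.
Iris vs Harbor: Harbor wins 24–13.
Iris vs Forge: Iris wins 24–13.
Harbor vs Forge: Harbor wins 24–13.
Harbor beats each rival — Ember (24–13), Kestrel (20–17), Citadel (33–4), Iris (24–13), Forge (24–13) — so Harbor is the Condorcet winner.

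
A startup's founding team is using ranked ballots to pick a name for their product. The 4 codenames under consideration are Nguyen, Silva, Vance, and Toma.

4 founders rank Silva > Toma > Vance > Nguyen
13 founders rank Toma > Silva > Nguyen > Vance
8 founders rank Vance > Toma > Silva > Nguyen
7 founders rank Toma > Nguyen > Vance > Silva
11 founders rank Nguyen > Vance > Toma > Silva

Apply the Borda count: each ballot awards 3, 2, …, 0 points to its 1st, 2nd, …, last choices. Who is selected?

Toma

Borda scores:
  Nguyen: 4·0 + 13·1 + 8·0 + 7·2 + 11·3 = 60
  Silva: 4·3 + 13·2 + 8·1 + 7·0 + 11·0 = 46
  Vance: 4·1 + 13·0 + 8·3 + 7·1 + 11·2 = 57
  Toma: 4·2 + 13·3 + 8·2 + 7·3 + 11·1 = 95
Toma has the highest total.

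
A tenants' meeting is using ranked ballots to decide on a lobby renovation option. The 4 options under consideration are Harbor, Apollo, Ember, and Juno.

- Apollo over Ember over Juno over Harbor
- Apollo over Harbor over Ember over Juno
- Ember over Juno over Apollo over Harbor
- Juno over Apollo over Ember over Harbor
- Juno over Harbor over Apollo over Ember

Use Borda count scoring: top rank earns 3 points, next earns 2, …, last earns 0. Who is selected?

Apollo

Borda scores:
  Harbor: 0 + 2 + 0 + 0 + 2 = 4
  Apollo: 3 + 3 + 1 + 2 + 1 = 10
  Ember: 2 + 1 + 3 + 1 + 0 = 7
  Juno: 1 + 0 + 2 + 3 + 3 = 9
Apollo has the highest total.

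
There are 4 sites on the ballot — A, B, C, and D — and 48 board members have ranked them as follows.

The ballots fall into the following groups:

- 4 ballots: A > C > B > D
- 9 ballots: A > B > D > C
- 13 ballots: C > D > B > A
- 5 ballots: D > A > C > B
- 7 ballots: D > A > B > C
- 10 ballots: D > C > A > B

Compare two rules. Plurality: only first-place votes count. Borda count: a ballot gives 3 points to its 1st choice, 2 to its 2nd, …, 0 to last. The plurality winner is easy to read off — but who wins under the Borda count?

Plurality first-place counts: A 13, B 0, C 13, D 22 → D.
Borda totals: A 73, B 42, C 72, D 101 → D.

D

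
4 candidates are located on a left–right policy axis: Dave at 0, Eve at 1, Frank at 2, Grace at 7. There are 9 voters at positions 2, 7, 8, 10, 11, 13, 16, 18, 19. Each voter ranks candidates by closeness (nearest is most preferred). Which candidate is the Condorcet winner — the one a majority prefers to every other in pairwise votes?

With single-peaked preferences on a line, the Condorcet winner is the candidate closest to the median voter.
The median voter (position 11) is closest to Grace at 7.
Check: Grace vs Frank — voters closer to Grace: 8 of 9.

Grace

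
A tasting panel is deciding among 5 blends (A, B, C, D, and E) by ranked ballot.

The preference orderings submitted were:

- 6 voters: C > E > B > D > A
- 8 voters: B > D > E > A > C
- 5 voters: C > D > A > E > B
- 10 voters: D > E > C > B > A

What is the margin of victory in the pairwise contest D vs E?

Ballots ranking D above E: 8+5+10 = 23.
Ballots ranking E above D: 6.
D wins 23–6, a margin of 17.

17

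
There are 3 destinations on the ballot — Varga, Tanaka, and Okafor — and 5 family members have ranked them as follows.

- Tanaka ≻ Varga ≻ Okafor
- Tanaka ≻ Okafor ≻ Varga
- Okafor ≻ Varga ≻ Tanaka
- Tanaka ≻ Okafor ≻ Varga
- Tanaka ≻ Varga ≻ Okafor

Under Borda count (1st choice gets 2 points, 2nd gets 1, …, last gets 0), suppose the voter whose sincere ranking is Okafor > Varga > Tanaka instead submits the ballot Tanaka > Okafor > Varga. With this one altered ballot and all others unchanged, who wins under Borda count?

Borda totals with the altered ballot: Varga 2, Tanaka 10, Okafor 3.
The winner is unchanged: still Tanaka.

Tanaka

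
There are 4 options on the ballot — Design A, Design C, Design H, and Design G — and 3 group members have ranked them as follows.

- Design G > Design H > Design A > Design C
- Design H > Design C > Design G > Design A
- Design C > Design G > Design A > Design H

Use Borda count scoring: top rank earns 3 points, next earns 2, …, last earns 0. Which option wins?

Borda scores:
  Design A: 1 + 0 + 1 = 2
  Design C: 0 + 2 + 3 = 5
  Design H: 2 + 3 + 0 = 5
  Design G: 3 + 1 + 2 = 6
Design G has the highest total.

Design G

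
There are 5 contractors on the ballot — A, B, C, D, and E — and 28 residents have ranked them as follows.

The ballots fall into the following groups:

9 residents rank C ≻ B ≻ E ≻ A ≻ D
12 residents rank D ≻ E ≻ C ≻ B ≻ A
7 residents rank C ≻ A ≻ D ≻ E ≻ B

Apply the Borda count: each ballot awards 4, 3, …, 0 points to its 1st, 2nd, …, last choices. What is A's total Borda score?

30

Borda scores:
  A: 9·1 + 12·0 + 7·3 = 30
  B: 9·3 + 12·1 + 7·0 = 39
  C: 9·4 + 12·2 + 7·4 = 88
  D: 9·0 + 12·4 + 7·2 = 62
  E: 9·2 + 12·3 + 7·1 = 61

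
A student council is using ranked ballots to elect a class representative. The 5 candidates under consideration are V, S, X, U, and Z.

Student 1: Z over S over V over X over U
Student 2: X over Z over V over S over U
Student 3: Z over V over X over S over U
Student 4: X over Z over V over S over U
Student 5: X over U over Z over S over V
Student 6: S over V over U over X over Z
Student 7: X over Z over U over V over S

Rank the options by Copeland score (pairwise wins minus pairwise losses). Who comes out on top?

X

Pairwise results:
  V vs S: V wins 4–3.
  V vs X: X wins 4–3.
  V vs U: V wins 5–2.
  V vs Z: Z wins 6–1.
  S vs X: X wins 5–2.
  S vs U: S wins 5–2.
  S vs Z: Z wins 6–1.
  X vs U: X wins 6–1.
  X vs Z: X wins 5–2.
  U vs Z: Z wins 5–2.
Copeland scores (wins − losses):
  V: 2 − 2 = 0
  S: 1 − 3 = -2
  X: 4 − 0 = 4
  U: 0 − 4 = -4
  Z: 3 − 1 = 2
X has the best Copeland score.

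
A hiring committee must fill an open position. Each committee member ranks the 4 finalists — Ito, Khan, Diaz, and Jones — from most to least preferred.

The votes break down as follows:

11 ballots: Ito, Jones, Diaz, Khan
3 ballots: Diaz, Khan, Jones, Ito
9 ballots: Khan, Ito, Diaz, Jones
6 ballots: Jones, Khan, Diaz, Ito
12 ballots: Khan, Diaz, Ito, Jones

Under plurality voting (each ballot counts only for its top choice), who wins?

First-place vote totals:
  Ito: 11
  Khan: 21
  Diaz: 3
  Jones: 6
Khan has the most first-place votes.

Khan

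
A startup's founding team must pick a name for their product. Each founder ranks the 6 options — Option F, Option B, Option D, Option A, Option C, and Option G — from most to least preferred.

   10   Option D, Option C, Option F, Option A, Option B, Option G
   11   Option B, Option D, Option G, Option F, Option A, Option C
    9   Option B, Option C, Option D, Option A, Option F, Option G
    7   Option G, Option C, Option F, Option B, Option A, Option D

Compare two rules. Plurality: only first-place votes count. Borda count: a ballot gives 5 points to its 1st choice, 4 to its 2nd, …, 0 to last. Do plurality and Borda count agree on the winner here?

Plurality first-place counts: Option F 0, Option B 20, Option D 10, Option A 0, Option C 0, Option G 7 → Option B.
Borda totals: Option F 82, Option B 124, Option D 121, Option A 56, Option C 104, Option G 68 → Option B.
The two rules agree on Option B.

Yes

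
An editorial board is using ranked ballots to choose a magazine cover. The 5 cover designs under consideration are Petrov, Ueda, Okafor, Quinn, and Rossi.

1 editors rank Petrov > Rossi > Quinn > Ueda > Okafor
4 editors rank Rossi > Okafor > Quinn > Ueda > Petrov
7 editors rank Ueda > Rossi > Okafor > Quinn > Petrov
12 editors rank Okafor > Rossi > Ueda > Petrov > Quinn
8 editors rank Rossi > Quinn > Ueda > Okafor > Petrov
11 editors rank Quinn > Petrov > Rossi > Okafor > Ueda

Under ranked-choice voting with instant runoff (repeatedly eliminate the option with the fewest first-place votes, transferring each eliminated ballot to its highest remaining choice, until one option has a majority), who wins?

Round 1: Okafor 12, Rossi 12, Quinn 11, Ueda 7, Petrov 1. Petrov has the fewest and is eliminated.
Round 2: Rossi 13, Okafor 12, Quinn 11, Ueda 7. Ueda has the fewest and is eliminated.
Round 3: Rossi 20, Okafor 12, Quinn 11. Quinn has the fewest and is eliminated.
Round 4: Rossi 31, Okafor 12. Rossi has a majority.

Rossi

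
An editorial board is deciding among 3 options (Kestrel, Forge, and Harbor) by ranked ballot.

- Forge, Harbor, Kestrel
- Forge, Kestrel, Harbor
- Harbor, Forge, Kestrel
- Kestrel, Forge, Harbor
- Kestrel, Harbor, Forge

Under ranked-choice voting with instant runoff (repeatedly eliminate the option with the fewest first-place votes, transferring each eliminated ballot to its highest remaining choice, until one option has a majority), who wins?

Round 1: Kestrel 2, Forge 2, Harbor 1. Harbor has the fewest and is eliminated.
Round 2: Forge 3, Kestrel 2. Forge has a majority.

Forge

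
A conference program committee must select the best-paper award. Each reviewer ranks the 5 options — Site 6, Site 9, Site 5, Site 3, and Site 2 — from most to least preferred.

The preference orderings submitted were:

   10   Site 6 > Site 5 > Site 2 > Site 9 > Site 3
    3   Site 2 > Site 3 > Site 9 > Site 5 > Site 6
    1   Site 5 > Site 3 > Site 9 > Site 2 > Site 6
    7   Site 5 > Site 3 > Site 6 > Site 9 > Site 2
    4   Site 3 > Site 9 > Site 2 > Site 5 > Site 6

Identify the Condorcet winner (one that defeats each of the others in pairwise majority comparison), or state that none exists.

Head-to-head results (25 voters total):
Site 6 vs Site 9: Site 6 wins 17–8.
Site 6 vs Site 5: Site 5 wins 15–10.
Site 6 vs Site 3: Site 3 wins 15–10.
Site 6 vs Site 2: Site 6 wins 17–8.
Site 9 vs Site 5: Site 5 wins 18–7.
Site 9 vs Site 3: Site 3 wins 15–10.
Site 9 vs Site 2: Site 2 wins 13–12.
Site 5 vs Site 3: Site 5 wins 18–7.
Site 5 vs Site 2: Site 5 wins 18–7.
Site 3 vs Site 2: Site 2 wins 13–12.
Site 5 beats each rival — Site 6 (15–10), Site 9 (18–7), Site 3 (18–7), Site 2 (18–7) — so Site 5 is the Condorcet winner.

Site 5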